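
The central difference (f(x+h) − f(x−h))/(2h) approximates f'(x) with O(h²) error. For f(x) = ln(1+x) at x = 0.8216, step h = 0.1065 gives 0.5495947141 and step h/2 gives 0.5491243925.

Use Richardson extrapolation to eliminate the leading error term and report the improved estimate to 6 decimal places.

r = 2: numerator weight 4, denominator 3.
Weighted: 2.1964975700 − 0.5495947141 = 1.6469028559
R = 1.6469028559/3 = 0.5489676186
Gap between inputs: 4.703e-04; correction applied: −0.0001567739.

0.548968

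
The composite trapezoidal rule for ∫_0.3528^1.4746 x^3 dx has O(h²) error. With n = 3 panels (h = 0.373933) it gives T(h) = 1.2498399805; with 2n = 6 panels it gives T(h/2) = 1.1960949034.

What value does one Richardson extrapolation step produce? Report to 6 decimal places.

The method has order 2: 2^2 = 4.
4×1.1960949034 − 1.2498399805 = 3.5345396331
Divide by 2^2 − 1 = 3.
Extrapolated: 3.5345396331 / 3 = 1.1781798777
Shift from A(h/2): −0.0179150257.

1.178180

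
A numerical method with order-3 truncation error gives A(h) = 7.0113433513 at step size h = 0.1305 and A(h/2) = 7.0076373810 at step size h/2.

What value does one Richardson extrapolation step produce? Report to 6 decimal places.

r = 3, so 2^r = 8.
8 × 7.0076373810 − 7.0113433513 = 49.0497556967
Denominator 8 − 1 = 7.
(8 × 7.0076373810 − 7.0113433513)/(8 − 1) = 7.0071079567

7.007108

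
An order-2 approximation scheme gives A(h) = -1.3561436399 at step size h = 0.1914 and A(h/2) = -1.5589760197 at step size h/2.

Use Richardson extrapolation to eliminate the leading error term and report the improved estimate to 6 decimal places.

-1.626587

The method has order 2: 2^2 = 4.
A(h/2) − A(h) = -1.5589760197 − (-1.3561436399) = -0.2028323798
Divide by 2^2 − 1 = 3: (-0.2028323798)/3 = -0.0676107933
R = A(h/2) + (A(h/2) − A(h))/3 = -1.5589760197 − 0.0676107933 = -1.6265868130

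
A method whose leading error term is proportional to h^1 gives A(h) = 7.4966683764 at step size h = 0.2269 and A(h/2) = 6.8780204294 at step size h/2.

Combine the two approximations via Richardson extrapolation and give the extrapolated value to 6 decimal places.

Method order is 1; weight 2^1 = 2.
2·6.8780204294 − 7.4966683764 = 6.2593724824
(2·6.8780204294 − 7.4966683764)/(2 − 1) = 6.2593724824

6.259372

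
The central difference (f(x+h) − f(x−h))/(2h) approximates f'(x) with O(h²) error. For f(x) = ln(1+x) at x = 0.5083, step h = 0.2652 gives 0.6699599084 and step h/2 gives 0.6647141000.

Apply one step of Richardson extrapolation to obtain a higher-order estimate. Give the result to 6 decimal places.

r = 2: numerator weight 4, denominator 3.
4·0.6647141000 − 0.6699599084 = 1.9888964916
Denominator 4 − 1 = 3.
Result: 0.6629654972
Shift from A(h/2): −0.0017486028.

0.662965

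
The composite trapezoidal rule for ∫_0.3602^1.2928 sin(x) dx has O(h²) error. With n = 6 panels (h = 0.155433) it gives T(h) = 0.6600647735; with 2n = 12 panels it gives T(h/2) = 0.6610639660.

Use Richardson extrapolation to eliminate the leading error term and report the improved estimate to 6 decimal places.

Method order is 2; weight 2^2 = 4.
Weighted: 2.6442558640 − 0.6600647735 = 1.9841910905
Denominator 4 − 1 = 3.
So the Richardson estimate is 0.6613970302.
Gap between inputs: 9.992e-04; correction applied: +0.0003330642.

0.661397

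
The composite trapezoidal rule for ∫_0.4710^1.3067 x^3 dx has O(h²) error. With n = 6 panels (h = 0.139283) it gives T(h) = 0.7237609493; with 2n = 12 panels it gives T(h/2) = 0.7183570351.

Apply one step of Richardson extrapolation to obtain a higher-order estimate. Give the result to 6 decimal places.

With r = 2 the leading error scales as h^2, so the weight is 2^2 = 4.
A(h/2) − A(h) = 0.7183570351 − 0.7237609493 = -0.0054039142
Divide by 2^2 − 1 = 3: (-0.0054039142)/3 = -0.0018013047
R = A(h/2) + (A(h/2) − A(h))/3 = 0.7183570351 − 0.0018013047 = 0.7165557304

0.716556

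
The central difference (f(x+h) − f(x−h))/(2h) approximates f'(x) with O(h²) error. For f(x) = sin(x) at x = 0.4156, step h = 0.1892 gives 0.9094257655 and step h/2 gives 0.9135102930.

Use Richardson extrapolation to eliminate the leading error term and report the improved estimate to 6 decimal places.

0.914872

With r = 2 the leading error scales as h^2, so the weight is 2^2 = 4.
Numerator 4·A(h/2) − A(h) = 4·0.9135102930 − 0.9094257655 = 2.7446154065
(4·0.9135102930 − 0.9094257655)/(4 − 1) = 0.9148718022
Gap between inputs: 4.085e-03; correction applied: +0.0013615092.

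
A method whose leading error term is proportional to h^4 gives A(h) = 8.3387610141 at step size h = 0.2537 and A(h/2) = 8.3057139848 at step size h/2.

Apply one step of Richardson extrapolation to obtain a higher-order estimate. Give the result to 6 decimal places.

8.303511

Error is O(h^4); halving h shrinks it by 2^4 = 16.
Weighted: 132.8914237568 − 8.3387610141 = 124.5526627427
(16*8.3057139848 − 8.3387610141)/(16 − 1) = 8.3035108495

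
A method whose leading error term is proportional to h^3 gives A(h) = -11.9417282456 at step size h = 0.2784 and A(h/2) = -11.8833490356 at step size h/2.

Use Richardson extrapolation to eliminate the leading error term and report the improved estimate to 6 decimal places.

-11.875009

r = 3, so 2^r = 8.
8 × (-11.8833490356) − (-11.9417282456) = -83.1250640392
(8 × (-11.8833490356) − (-11.9417282456))/(8 − 1) = -11.8750091485
Correction |R − A(h/2)| = 8.340e-03; gap |A(h/2) − A(h)| = 5.838e-02.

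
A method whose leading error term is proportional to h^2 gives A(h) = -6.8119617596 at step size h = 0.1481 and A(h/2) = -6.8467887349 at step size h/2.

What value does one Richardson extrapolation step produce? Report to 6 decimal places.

With r = 2 the leading error scales as h^2, so the weight is 2^2 = 4.
Numerator 4*A(h/2) − A(h) = 4*(-6.8467887349) − (-6.8119617596) = -20.5751931800
Extrapolated: (-20.5751931800) / 3 = -6.8583977267
Gap between inputs: 3.483e-02; correction applied: −0.0116089918.

-6.858398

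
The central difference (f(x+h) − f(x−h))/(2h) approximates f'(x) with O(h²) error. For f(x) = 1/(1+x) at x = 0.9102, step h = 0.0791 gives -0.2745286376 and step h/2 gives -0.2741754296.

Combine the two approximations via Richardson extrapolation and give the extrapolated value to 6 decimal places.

-0.274058

Method order is 2; weight 2^2 = 4.
Numerator 4 × A(h/2) − A(h) = 4 × (-0.2741754296) − (-0.2745286376) = -0.8221730808
(-0.8221730808) ÷ 3 = -0.2740576936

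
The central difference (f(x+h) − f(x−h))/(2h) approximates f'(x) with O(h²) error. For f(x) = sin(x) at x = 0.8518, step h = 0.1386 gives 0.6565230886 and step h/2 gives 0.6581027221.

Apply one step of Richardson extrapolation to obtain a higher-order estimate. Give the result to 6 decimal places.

0.658629

Order 2 gives 2^r = 4 and 2^r − 1 = 3.
Difference of the inputs: 0.6581027221 − 0.6565230886 = 0.0015796335
Correction (A(h/2) − A(h))/(4 − 1) = 0.0015796335/3 = 0.0005265445
R = A(h/2) + (A(h/2) − A(h))/3 = 0.6581027221 + 0.0005265445 = 0.6586292666
Shift from A(h/2): +0.0005265445.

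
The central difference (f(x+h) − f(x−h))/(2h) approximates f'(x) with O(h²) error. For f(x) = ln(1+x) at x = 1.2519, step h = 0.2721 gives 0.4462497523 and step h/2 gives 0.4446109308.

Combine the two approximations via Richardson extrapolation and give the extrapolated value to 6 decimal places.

0.444065

The method has order 2: 2^2 = 4.
4*0.4446109308 − 0.4462497523 = 1.3321939709
(4*0.4446109308 − 0.4462497523)/(4 − 1) = 0.4440646570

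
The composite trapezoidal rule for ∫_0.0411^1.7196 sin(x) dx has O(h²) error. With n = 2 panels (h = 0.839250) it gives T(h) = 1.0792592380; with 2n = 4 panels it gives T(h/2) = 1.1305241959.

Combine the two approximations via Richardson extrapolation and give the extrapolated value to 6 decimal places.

Leading term ∝ h^2; use weight 4 = 2^2.
4*1.1305241959 = 4.5220967836; subtract 1.0792592380 → 3.4428375456
(4*1.1305241959 − 1.0792592380)/(4 − 1) = 1.1476125152
Shift from A(h/2): +0.0170883193.

1.147613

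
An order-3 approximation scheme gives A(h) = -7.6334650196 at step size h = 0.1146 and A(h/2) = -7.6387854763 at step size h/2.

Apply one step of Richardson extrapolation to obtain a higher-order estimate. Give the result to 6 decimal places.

-7.639546

r = 3: numerator weight 8, denominator 7.
Numerator 8 × A(h/2) − A(h) = 8 × (-7.6387854763) − (-7.6334650196) = -53.4768187908
Denominator 8 − 1 = 7.
Result: -7.6395455415
Correction |R − A(h/2)| = 7.601e-04; gap |A(h/2) − A(h)| = 5.320e-03.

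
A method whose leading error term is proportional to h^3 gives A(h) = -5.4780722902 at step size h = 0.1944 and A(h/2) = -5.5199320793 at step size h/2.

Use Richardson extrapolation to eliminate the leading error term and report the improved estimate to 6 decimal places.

-5.525912

Method order is 3; weight 2^3 = 8.
Top: 8(-5.5199320793) − (-5.4780722902) = -38.6813843442
Extrapolated: (-38.6813843442) / 7 = -5.5259120492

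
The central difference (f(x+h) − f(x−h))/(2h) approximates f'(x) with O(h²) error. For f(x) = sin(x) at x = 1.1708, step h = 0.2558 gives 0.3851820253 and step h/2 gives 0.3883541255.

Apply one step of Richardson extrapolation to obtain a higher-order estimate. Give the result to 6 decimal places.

Leading term ∝ h^2; use weight 4 = 2^2.
4×0.3883541255 − 0.3851820253 = 1.1682344767
Denominator 4 − 1 = 3.
R = 1.1682344767/3 = 0.3894114922

0.389411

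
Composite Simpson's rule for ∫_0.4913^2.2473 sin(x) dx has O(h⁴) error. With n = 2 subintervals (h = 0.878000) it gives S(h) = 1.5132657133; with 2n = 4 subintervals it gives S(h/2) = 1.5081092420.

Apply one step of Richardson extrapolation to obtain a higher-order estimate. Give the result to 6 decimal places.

Leading term ∝ h^4; use weight 16 = 2^4.
Top: 16(1.5081092420) − (1.5132657133) = 22.6164821587
R = 22.6164821587/15 = 1.5077654772

1.507765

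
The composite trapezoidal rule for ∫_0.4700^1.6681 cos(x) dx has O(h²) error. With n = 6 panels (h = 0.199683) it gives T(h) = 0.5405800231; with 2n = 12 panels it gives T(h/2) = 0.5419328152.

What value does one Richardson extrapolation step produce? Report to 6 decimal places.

Method order is 2; weight 2^2 = 4.
A(h/2) − A(h) = 0.5419328152 − 0.5405800231 = 0.0013527921
Correction (A(h/2) − A(h))/(4 − 1) = 0.0013527921/3 = 0.0004509307
R = 0.5419328152 + 0.0004509307 = 0.5423837459
Gap between inputs: 1.353e-03; correction applied: +0.0004509307.

0.542384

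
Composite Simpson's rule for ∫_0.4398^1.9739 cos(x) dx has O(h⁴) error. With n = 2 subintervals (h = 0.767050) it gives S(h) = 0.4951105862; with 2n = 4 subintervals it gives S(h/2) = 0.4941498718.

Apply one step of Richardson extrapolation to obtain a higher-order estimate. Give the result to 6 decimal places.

0.494086

Leading term ∝ h^4; use weight 16 = 2^4.
16*0.4941498718 − 0.4951105862 = 7.4112873626
R = 7.4112873626/15 = 0.4940858242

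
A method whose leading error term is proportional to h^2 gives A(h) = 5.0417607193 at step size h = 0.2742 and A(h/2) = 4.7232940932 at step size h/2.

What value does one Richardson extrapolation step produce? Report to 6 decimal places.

4.617139

Leading term ∝ h^2; use weight 4 = 2^2.
4×4.7232940932 = 18.8931763728; subtract 5.0417607193 → 13.8514156535
R = 13.8514156535/3 = 4.6171385512
Gap between inputs: 3.185e-01; correction applied: −0.1061555420.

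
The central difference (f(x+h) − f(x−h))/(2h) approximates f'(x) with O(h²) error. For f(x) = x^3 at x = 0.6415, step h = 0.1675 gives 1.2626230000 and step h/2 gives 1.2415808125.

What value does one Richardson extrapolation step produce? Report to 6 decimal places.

Leading term ∝ h^2; use weight 4 = 2^2.
Numerator 4×A(h/2) − A(h) = 4×1.2415808125 − 1.2626230000 = 3.7037002500
(4×1.2415808125 − 1.2626230000)/(4 − 1) = 1.2345667500
Shift from A(h/2): −0.0070140625.

1.234567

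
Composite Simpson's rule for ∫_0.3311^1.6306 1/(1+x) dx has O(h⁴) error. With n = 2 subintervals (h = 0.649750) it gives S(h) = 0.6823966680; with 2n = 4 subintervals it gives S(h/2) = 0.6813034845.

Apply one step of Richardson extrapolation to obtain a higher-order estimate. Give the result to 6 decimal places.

Order 4 gives 2^r = 16 and 2^r − 1 = 15.
A(h/2) − A(h) = 0.6813034845 − 0.6823966680 = -0.0010931835
Correction (A(h/2) − A(h))/(16 − 1) = (-0.0010931835)/15 = -0.0000728789
R = 0.6813034845 − 0.0000728789 = 0.6812306056

0.681231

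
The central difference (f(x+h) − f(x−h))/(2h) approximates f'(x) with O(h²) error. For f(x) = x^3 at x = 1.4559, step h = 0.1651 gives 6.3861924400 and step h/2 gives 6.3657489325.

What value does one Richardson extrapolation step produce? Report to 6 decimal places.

6.358934

The method has order 2: 2^2 = 4.
4 × 6.3657489325 − 6.3861924400 = 19.0768032900
Denominator 4 − 1 = 3.
R = 19.0768032900/3 = 6.3589344300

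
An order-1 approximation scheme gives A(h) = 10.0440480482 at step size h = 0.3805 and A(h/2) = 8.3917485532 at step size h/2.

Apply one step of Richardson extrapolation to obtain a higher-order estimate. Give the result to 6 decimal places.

Method order is 1; weight 2^1 = 2.
Difference of the inputs: 8.3917485532 − 10.0440480482 = -1.6522994950
Divide by 2^1 − 1 = 1: (-1.6522994950)/1 = -1.6522994950
R = A(h/2) + (A(h/2) − A(h))/1 = 8.3917485532 − 1.6522994950 = 6.7394490582

6.739449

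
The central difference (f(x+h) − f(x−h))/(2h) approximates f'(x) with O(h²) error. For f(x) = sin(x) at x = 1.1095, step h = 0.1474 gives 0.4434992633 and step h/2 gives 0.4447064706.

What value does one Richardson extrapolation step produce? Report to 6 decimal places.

0.445109

Error is O(h^2); halving h shrinks it by 2^2 = 4.
Numerator 4*A(h/2) − A(h) = 4*0.4447064706 − 0.4434992633 = 1.3353266191
Divide by 2^2 − 1 = 3.
Extrapolated: 1.3353266191 / 3 = 0.4451088730
Correction |R − A(h/2)| = 4.024e-04; gap |A(h/2) − A(h)| = 1.207e-03.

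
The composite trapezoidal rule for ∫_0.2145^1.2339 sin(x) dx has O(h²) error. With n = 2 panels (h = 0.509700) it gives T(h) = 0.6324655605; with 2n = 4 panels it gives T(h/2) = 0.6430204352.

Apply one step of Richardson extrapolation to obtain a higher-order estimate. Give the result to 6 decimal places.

r = 2: numerator weight 4, denominator 3.
A(h/2) − A(h) = 0.6430204352 − 0.6324655605 = 0.0105548747
Correction (A(h/2) − A(h))/(4 − 1) = 0.0105548747/3 = 0.0035182916
R = 0.6430204352 + 0.0035182916 = 0.6465387268

0.646539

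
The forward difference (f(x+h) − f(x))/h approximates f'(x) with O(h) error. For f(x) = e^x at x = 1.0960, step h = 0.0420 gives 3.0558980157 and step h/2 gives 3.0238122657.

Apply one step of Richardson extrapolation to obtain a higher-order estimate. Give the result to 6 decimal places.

2.991727

Leading term ∝ h^1; use weight 2 = 2^1.
A(h/2) − A(h) = 3.0238122657 − 3.0558980157 = -0.0320857500
Divide by 2^1 − 1 = 1: (-0.0320857500)/1 = -0.0320857500
R = A(h/2) + (A(h/2) − A(h))/1 = 3.0238122657 − 0.0320857500 = 2.9917265157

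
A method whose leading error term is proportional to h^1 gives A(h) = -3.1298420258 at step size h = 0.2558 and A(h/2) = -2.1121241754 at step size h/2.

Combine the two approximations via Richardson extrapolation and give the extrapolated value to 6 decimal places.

Leading term ∝ h^1; use weight 2 = 2^1.
2·(-2.1121241754) = -4.2242483508; subtract (-3.1298420258) → -1.0944063250
Divide by 2^1 − 1 = 1.
Result: -1.0944063250
Shift from A(h/2): +1.0177178504.

-1.094406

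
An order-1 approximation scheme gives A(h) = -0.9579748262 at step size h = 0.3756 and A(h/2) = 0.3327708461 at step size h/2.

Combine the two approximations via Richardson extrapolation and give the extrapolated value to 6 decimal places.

The method has order 1: 2^1 = 2.
2 × 0.3327708461 − (-0.9579748262) = 1.6235165184
(2 × 0.3327708461 − (-0.9579748262))/(2 − 1) = 1.6235165184

1.623517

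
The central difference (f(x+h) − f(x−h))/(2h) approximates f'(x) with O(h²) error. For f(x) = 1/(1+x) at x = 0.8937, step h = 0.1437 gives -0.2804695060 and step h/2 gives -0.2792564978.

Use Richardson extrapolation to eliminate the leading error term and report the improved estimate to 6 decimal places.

The method has order 2: 2^2 = 4.
2^2 × A(h/2) = -1.1170259912; minus A(h) gives -0.8365564852.
Denominator 4 − 1 = 3.
(4 × (-0.2792564978) − (-0.2804695060))/(4 − 1) = -0.2788521617
Shift from A(h/2): +0.0004043361.

-0.278852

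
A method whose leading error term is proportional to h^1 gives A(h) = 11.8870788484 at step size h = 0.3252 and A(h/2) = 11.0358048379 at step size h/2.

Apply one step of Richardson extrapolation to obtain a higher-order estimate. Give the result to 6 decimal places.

r = 1, so 2^r = 2.
2·11.0358048379 = 22.0716096758; subtract 11.8870788484 → 10.1845308274
Divide by 2^1 − 1 = 1.
(2·11.0358048379 − 11.8870788484)/(2 − 1) = 10.1845308274

10.184531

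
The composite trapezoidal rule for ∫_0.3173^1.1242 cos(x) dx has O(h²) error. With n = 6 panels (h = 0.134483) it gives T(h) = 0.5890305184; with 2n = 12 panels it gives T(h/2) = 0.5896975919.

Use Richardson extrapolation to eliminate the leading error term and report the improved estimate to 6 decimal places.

0.589920

With r = 2 the leading error scales as h^2, so the weight is 2^2 = 4.
Numerator 4*A(h/2) − A(h) = 4*0.5896975919 − 0.5890305184 = 1.7697598492
Denominator 4 − 1 = 3.
So the Richardson estimate is 0.5899199497.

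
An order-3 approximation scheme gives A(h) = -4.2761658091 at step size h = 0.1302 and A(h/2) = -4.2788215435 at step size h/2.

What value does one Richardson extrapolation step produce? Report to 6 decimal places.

-4.279201

With r = 3 the leading error scales as h^3, so the weight is 2^3 = 8.
8·(-4.2788215435) = -34.2305723480; (-34.2305723480) − (-4.2761658091) = -29.9544065389
Divide by 2^3 − 1 = 7.
Extrapolated: (-29.9544065389) / 7 = -4.2792009341
Gap between inputs: 2.656e-03; correction applied: −0.0003793906.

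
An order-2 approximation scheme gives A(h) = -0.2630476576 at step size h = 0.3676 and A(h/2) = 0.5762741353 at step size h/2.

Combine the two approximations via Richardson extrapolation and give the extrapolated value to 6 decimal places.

0.856048

The method has order 2: 2^2 = 4.
Top: 4(0.5762741353) − (-0.2630476576) = 2.5681441988
Divide by 2^2 − 1 = 3.
2.5681441988 ÷ 3 = 0.8560480663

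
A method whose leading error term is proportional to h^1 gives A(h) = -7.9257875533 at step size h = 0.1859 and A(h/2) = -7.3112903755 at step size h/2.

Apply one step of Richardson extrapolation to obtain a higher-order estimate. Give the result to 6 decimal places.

-6.696793

With r = 1 the leading error scales as h^1, so the weight is 2^1 = 2.
A(h/2) − A(h) = -7.3112903755 − (-7.9257875533) = 0.6144971778
Divide by 2^1 − 1 = 1: 0.6144971778/1 = 0.6144971778
R = -7.3112903755 + 0.6144971778 = -6.6967931977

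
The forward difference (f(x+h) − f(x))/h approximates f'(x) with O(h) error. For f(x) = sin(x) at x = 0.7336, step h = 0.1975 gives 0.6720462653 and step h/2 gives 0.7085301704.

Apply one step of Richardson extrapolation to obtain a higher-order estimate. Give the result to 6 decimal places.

Order 1 gives 2^r = 2 and 2^r − 1 = 1.
Top: 2(0.7085301704) − (0.6720462653) = 0.7450140755
Denominator 2 − 1 = 1.
So the Richardson estimate is 0.7450140755.
Shift from A(h/2): +0.0364839051.

0.745014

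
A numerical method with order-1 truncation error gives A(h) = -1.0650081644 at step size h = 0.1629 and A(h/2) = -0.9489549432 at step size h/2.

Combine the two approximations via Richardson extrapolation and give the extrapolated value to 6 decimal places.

-0.832902

Order 1 gives 2^r = 2 and 2^r − 1 = 1.
Top: 2(-0.9489549432) − (-1.0650081644) = -0.8329017220
Divide by 2^1 − 1 = 1.
So the Richardson estimate is -0.8329017220.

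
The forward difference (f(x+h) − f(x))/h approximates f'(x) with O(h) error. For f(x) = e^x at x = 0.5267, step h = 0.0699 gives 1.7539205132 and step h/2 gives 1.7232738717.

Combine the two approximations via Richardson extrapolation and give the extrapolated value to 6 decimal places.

With r = 1 the leading error scales as h^1, so the weight is 2^1 = 2.
2*1.7232738717 = 3.4465477434; subtract 1.7539205132 → 1.6926272302
Divide by 2^1 − 1 = 1.
So the Richardson estimate is 1.6926272302.

1.692627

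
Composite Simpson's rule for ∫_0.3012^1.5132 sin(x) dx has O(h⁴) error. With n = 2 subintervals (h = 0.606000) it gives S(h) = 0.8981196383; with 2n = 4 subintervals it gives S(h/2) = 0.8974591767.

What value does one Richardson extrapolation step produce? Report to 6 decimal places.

Leading term ∝ h^4; use weight 16 = 2^4.
16·0.8974591767 − 0.8981196383 = 13.4612271889
Divide by 2^4 − 1 = 15.
(16·0.8974591767 − 0.8981196383)/(16 − 1) = 0.8974151459

0.897415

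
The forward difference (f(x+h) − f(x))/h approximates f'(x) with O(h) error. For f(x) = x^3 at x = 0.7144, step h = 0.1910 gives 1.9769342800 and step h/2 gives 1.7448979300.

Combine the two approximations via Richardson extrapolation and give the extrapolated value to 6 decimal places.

1.512862

r = 1: numerator weight 2, denominator 1.
2×1.7448979300 = 3.4897958600; 3.4897958600 − 1.9769342800 = 1.5128615800
Denominator 2 − 1 = 1.
Extrapolated: 1.5128615800 / 1 = 1.5128615800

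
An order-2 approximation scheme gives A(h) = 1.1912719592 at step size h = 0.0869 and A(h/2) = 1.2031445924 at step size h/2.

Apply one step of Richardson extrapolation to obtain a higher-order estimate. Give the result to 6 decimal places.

Error is O(h^2); halving h shrinks it by 2^2 = 4.
Top: 4(1.2031445924) − (1.1912719592) = 3.6213064104
3.6213064104 ÷ 3 = 1.2071021368

1.207102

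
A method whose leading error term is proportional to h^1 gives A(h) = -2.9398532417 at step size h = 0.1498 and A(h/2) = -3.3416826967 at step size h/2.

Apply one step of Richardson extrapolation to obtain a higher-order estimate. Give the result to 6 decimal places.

-3.743512

The method has order 1: 2^1 = 2.
2*(-3.3416826967) − (-2.9398532417) = -3.7435121517
R = (-3.7435121517)/1 = -3.7435121517
Gap between inputs: 4.018e-01; correction applied: −0.4018294550.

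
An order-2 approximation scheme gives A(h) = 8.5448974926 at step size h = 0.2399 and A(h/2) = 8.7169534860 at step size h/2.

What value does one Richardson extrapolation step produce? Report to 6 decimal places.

Leading term ∝ h^2; use weight 4 = 2^2.
Top: 4(8.7169534860) − (8.5448974926) = 26.3229164514
Denominator 4 − 1 = 3.
Result: 8.7743054838

8.774305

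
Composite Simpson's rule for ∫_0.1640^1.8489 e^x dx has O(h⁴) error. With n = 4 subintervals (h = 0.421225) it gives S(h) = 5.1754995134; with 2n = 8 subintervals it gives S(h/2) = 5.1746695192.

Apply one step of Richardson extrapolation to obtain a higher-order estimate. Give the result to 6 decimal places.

Method order is 4; weight 2^4 = 16.
16 × 5.1746695192 − 5.1754995134 = 77.6192127938
Divide by 2^4 − 1 = 15.
Extrapolated: 77.6192127938 / 15 = 5.1746141863

5.174614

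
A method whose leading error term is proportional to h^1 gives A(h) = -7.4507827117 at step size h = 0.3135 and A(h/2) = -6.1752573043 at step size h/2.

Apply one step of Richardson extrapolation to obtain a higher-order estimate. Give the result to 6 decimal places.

Order 1 gives 2^r = 2 and 2^r − 1 = 1.
Top: 2(-6.1752573043) − (-7.4507827117) = -4.8997318969
Extrapolated: (-4.8997318969) / 1 = -4.8997318969

-4.899732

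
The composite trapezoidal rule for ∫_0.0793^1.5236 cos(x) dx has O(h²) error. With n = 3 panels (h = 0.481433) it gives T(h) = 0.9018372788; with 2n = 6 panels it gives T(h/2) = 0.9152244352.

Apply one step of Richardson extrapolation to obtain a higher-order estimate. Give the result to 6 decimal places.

Error is O(h^2); halving h shrinks it by 2^2 = 4.
4×0.9152244352 − 0.9018372788 = 2.7590604620
Denominator 4 − 1 = 3.
Result: 0.9196868207

0.919687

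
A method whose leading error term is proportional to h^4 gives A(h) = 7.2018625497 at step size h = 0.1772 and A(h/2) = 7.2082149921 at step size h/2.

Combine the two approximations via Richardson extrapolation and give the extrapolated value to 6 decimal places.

7.208638

With r = 4 the leading error scales as h^4, so the weight is 2^4 = 16.
16×7.2082149921 = 115.3314398736; subtract 7.2018625497 → 108.1295773239
R = 108.1295773239/15 = 7.2086384883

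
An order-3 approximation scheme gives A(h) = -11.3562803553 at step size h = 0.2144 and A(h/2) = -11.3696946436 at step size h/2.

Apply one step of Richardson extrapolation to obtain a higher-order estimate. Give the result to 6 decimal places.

r = 3, so 2^r = 8.
8*(-11.3696946436) − (-11.3562803553) = -79.6012767935
Denominator 8 − 1 = 7.
Result: -11.3716109705

-11.371611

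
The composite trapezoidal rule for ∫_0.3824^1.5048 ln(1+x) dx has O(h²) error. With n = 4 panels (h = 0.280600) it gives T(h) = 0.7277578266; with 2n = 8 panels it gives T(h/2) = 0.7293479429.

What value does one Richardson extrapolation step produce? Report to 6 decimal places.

r = 2: numerator weight 4, denominator 3.
2^2 × A(h/2) = 2.9173917716; minus A(h) gives 2.1896339450.
(4 × 0.7293479429 − 0.7277578266)/(4 − 1) = 0.7298779817

0.729878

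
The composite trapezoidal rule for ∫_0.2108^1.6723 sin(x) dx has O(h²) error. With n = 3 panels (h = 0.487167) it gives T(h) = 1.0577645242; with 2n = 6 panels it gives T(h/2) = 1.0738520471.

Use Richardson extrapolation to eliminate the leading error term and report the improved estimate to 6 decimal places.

1.079215

r = 2: numerator weight 4, denominator 3.
A(h/2) − A(h) = 1.0738520471 − 1.0577645242 = 0.0160875229
Correction (A(h/2) − A(h))/(4 − 1) = 0.0160875229/3 = 0.0053625076
R = 1.0738520471 + 0.0053625076 = 1.0792145547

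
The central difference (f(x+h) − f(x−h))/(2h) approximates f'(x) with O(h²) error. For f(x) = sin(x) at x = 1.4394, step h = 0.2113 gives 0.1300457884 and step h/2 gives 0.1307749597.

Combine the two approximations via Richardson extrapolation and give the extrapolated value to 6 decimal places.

0.131018

Method order is 2; weight 2^2 = 4.
4 × 0.1307749597 − 0.1300457884 = 0.3930540504
Denominator 4 − 1 = 3.
Result: 0.1310180168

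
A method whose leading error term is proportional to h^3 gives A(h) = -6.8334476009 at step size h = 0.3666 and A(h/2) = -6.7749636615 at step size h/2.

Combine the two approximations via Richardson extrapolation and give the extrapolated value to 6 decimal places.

-6.766609

Method order is 3; weight 2^3 = 8.
Numerator 8 × A(h/2) − A(h) = 8 × (-6.7749636615) − (-6.8334476009) = -47.3662616911
Denominator 8 − 1 = 7.
R = (-47.3662616911)/7 = -6.7666088130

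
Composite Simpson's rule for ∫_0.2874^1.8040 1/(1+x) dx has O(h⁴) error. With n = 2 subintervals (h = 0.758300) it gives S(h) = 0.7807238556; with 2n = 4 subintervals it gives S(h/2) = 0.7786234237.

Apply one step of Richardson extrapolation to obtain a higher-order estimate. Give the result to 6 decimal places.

0.778483

Error is O(h^4); halving h shrinks it by 2^4 = 16.
16×0.7786234237 = 12.4579747792; subtract 0.7807238556 → 11.6772509236
Denominator 16 − 1 = 15.
R = 11.6772509236/15 = 0.7784833949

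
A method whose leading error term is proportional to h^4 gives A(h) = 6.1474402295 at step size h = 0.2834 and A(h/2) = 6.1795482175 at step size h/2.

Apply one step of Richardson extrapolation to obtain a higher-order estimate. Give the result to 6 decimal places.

6.181689

r = 4: numerator weight 16, denominator 15.
2^4 × A(h/2) = 98.8727714800; minus A(h) gives 92.7253312505.
R = 92.7253312505/15 = 6.1816887500
Shift from A(h/2): +0.0021405325.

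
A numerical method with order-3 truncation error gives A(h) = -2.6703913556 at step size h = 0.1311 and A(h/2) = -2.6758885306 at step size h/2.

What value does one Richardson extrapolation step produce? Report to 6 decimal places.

Method order is 3; weight 2^3 = 8.
2^3·A(h/2) = -21.4071082448; minus A(h) gives -18.7367168892.
Divide by 2^3 − 1 = 7.
Result: -2.6766738413

-2.676674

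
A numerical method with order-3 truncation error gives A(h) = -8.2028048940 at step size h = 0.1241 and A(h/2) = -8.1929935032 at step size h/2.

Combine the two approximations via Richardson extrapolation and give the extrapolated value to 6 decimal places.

-8.191592

r = 3, so 2^r = 8.
2^3·A(h/2) = -65.5439480256; minus A(h) gives -57.3411431316.
Divide by 2^3 − 1 = 7.
(-57.3411431316) ÷ 7 = -8.1915918759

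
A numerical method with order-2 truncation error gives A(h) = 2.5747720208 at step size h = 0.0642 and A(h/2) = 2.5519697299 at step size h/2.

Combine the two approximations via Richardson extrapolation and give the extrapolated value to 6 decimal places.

2.544369

Method order is 2; weight 2^2 = 4.
4*2.5519697299 = 10.2078789196; subtract 2.5747720208 → 7.6331068988
Divide by 2^2 − 1 = 3.
Extrapolated: 7.6331068988 / 3 = 2.5443689663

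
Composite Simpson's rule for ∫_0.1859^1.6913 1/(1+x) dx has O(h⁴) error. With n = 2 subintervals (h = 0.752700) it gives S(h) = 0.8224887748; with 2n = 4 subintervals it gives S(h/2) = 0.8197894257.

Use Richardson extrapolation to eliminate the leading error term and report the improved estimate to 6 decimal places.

The method has order 4: 2^4 = 16.
16×0.8197894257 = 13.1166308112; 13.1166308112 − 0.8224887748 = 12.2941420364
Divide by 2^4 − 1 = 15.
R = 12.2941420364/15 = 0.8196094691
Gap between inputs: 2.699e-03; correction applied: −0.0001799566.

0.819609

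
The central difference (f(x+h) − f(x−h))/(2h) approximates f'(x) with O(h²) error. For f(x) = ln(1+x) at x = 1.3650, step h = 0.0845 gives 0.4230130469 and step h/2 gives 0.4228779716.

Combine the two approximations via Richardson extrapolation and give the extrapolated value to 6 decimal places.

With r = 2 the leading error scales as h^2, so the weight is 2^2 = 4.
4×0.4228779716 = 1.6915118864; subtract 0.4230130469 → 1.2684988395
1.2684988395 ÷ 3 = 0.4228329465
Gap between inputs: 1.351e-04; correction applied: −0.0000450251.

0.422833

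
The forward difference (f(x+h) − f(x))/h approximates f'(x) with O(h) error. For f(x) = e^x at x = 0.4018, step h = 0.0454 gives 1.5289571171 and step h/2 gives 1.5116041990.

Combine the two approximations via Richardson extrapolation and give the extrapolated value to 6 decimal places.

1.494251

The method has order 1: 2^1 = 2.
2*1.5116041990 = 3.0232083980; subtract 1.5289571171 → 1.4942512809
R = 1.4942512809/1 = 1.4942512809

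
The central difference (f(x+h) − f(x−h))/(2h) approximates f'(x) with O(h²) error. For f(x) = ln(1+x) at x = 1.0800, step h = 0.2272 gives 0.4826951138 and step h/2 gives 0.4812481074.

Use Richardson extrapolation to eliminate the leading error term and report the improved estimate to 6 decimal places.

0.480766

Order 2 gives 2^r = 4 and 2^r − 1 = 3.
4×0.4812481074 = 1.9249924296; 1.9249924296 − 0.4826951138 = 1.4422973158
Denominator 4 − 1 = 3.
R = 1.4422973158/3 = 0.4807657719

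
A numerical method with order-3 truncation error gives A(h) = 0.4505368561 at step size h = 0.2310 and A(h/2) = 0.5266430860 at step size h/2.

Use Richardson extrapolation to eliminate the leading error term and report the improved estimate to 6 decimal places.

r = 3, so 2^r = 8.
Numerator 8*A(h/2) − A(h) = 8*0.5266430860 − 0.4505368561 = 3.7626078319
(8*0.5266430860 − 0.4505368561)/(8 − 1) = 0.5375154046

0.537515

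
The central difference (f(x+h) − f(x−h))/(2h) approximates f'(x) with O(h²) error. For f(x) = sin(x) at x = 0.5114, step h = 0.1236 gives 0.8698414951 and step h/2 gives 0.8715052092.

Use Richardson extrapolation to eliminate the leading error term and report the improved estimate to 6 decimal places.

0.872060

r = 2: numerator weight 4, denominator 3.
Numerator 4 × A(h/2) − A(h) = 4 × 0.8715052092 − 0.8698414951 = 2.6161793417
2.6161793417 ÷ 3 = 0.8720597806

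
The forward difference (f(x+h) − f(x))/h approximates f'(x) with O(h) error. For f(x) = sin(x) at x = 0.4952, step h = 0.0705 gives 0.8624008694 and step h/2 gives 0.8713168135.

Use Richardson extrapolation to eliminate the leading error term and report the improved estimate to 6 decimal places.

With r = 1 the leading error scales as h^1, so the weight is 2^1 = 2.
A(h/2) − A(h) = 0.8713168135 − 0.8624008694 = 0.0089159441
Divide by 2^1 − 1 = 1: 0.0089159441/1 = 0.0089159441
R = 0.8713168135 + 0.0089159441 = 0.8802327576
Shift from A(h/2): +0.0089159441.

0.880233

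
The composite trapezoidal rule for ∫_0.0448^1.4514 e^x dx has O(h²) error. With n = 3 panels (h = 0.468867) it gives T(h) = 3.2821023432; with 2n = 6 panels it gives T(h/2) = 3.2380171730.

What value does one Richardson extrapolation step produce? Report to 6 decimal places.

r = 2, so 2^r = 4.
Weighted: 12.9520686920 − 3.2821023432 = 9.6699663488
9.6699663488 ÷ 3 = 3.2233221163
Gap between inputs: 4.409e-02; correction applied: −0.0146950567.

3.223322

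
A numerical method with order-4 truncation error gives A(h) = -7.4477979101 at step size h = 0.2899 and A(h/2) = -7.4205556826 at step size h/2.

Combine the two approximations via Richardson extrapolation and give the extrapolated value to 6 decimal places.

-7.418740

Order 4 gives 2^r = 16 and 2^r − 1 = 15.
Numerator 16×A(h/2) − A(h) = 16×(-7.4205556826) − (-7.4477979101) = -111.2810930115
(-111.2810930115) ÷ 15 = -7.4187395341
Correction |R − A(h/2)| = 1.816e-03; gap |A(h/2) − A(h)| = 2.724e-02.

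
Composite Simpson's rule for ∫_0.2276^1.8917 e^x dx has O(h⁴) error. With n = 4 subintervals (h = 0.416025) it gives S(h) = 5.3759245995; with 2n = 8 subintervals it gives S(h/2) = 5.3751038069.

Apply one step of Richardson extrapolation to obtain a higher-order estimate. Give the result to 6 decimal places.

Leading term ∝ h^4; use weight 16 = 2^4.
A(h/2) − A(h) = 5.3751038069 − 5.3759245995 = -0.0008207926
Divide by 2^4 − 1 = 15: (-0.0008207926)/15 = -0.0000547195
R = 5.3751038069 − 0.0000547195 = 5.3750490874
Gap between inputs: 8.208e-04; correction applied: −0.0000547195.

5.375049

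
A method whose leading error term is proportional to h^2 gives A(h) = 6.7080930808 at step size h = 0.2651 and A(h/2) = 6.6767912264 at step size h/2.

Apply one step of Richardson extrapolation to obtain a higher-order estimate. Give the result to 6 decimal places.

6.666357

Leading term ∝ h^2; use weight 4 = 2^2.
Weighted: 26.7071649056 − 6.7080930808 = 19.9990718248
Denominator 4 − 1 = 3.
(4 × 6.6767912264 − 6.7080930808)/(4 − 1) = 6.6663572749
Correction |R − A(h/2)| = 1.043e-02; gap |A(h/2) − A(h)| = 3.130e-02.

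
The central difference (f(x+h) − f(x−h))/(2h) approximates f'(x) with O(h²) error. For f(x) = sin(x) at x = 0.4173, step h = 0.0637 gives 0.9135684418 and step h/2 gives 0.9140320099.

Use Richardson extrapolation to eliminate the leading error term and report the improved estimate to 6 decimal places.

0.914187

The method has order 2: 2^2 = 4.
Numerator 4·A(h/2) − A(h) = 4·0.9140320099 − 0.9135684418 = 2.7425595978
Denominator 4 − 1 = 3.
Extrapolated: 2.7425595978 / 3 = 0.9141865326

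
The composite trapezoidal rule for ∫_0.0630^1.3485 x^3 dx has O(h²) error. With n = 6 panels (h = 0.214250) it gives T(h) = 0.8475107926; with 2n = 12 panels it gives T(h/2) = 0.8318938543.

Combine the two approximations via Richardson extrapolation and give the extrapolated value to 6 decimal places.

0.826688

Order 2 gives 2^r = 4 and 2^r − 1 = 3.
4×0.8318938543 = 3.3275754172; 3.3275754172 − 0.8475107926 = 2.4800646246
Divide by 2^2 − 1 = 3.
Extrapolated: 2.4800646246 / 3 = 0.8266882082
Correction |R − A(h/2)| = 5.206e-03; gap |A(h/2) − A(h)| = 1.562e-02.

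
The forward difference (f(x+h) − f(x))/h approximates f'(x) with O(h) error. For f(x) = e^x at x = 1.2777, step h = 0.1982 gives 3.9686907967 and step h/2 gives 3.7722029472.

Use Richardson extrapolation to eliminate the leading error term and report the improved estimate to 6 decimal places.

3.575715

Order 1 gives 2^r = 2 and 2^r − 1 = 1.
2^1·A(h/2) = 7.5444058944; minus A(h) gives 3.5757150977.
R = 3.5757150977/1 = 3.5757150977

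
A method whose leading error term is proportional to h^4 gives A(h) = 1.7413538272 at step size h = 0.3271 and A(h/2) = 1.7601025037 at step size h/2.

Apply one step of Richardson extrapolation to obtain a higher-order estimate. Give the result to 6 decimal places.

Error is O(h^4); halving h shrinks it by 2^4 = 16.
16*1.7601025037 = 28.1616400592; subtract 1.7413538272 → 26.4202862320
Extrapolated: 26.4202862320 / 15 = 1.7613524155
Shift from A(h/2): +0.0012499118.

1.761352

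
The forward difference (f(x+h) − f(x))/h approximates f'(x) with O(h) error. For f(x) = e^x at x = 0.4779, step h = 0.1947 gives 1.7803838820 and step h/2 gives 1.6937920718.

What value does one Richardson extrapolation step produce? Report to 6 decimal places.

r = 1, so 2^r = 2.
Weighted: 3.3875841436 − 1.7803838820 = 1.6072002616
Denominator 2 − 1 = 1.
(2·1.6937920718 − 1.7803838820)/(2 − 1) = 1.6072002616
Shift from A(h/2): −0.0865918102.

1.607200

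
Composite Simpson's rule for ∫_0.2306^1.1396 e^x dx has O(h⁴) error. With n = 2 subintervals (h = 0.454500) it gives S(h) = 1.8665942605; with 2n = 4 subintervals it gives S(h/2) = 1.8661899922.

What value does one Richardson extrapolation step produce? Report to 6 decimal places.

1.866163

r = 4, so 2^r = 16.
Numerator 16·A(h/2) − A(h) = 16·1.8661899922 − 1.8665942605 = 27.9924456147
Denominator 16 − 1 = 15.
So the Richardson estimate is 1.8661630410.
Shift from A(h/2): −0.0000269512.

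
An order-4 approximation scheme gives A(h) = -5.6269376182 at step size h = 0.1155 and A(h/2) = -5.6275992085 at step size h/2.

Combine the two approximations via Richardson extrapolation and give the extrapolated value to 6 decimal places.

-5.627643

Error is O(h^4); halving h shrinks it by 2^4 = 16.
Difference of the inputs: -5.6275992085 − (-5.6269376182) = -0.0006615903
Divide by 2^4 − 1 = 15: (-0.0006615903)/15 = -0.0000441060
R = A(h/2) + (A(h/2) − A(h))/15 = -5.6275992085 − 0.0000441060 = -5.6276433145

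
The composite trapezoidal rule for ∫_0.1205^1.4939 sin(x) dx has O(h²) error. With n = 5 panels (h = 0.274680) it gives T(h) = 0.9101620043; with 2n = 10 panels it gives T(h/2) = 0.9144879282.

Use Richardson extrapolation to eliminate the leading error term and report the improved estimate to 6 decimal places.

Error is O(h^2); halving h shrinks it by 2^2 = 4.
4 × 0.9144879282 = 3.6579517128; subtract 0.9101620043 → 2.7477897085
2.7477897085 ÷ 3 = 0.9159299028

0.915930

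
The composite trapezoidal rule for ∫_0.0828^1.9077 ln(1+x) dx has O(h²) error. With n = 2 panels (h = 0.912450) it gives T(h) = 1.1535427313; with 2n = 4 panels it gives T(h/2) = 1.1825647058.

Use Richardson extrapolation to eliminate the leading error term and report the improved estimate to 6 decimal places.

Method order is 2; weight 2^2 = 4.
Top: 4(1.1825647058) − (1.1535427313) = 3.5767160919
R = 3.5767160919/3 = 1.1922386973

1.192239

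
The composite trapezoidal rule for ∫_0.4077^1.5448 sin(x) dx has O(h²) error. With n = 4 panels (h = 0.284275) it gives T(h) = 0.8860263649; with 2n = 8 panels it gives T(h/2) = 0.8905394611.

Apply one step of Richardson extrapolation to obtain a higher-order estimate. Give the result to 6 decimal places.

0.892044

Order 2 gives 2^r = 4 and 2^r − 1 = 3.
4×0.8905394611 = 3.5621578444; subtract 0.8860263649 → 2.6761314795
Divide by 2^2 − 1 = 3.
Extrapolated: 2.6761314795 / 3 = 0.8920438265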